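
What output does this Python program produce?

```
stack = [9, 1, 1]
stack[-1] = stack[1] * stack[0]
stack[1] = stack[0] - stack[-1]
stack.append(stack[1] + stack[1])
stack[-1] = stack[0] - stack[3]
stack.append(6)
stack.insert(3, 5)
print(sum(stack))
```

stack[-1] = stack[1]*stack[0] = 1*9 = 9 → [9, 1, 9]
stack[1] = stack[0]-stack[-1] = 9-9 = 0 → [9, 0, 9]
append stack[1]+stack[1] = 0+0 = 0 → [9, 0, 9, 0]
stack[-1] = stack[0]-stack[3] = 9-0 = 9 → [9, 0, 9, 9]
append 6 → [9, 0, 9, 9, 6]
insert 5 at 3 → [9, 0, 9, 5, 9, 6]
sum = 38

38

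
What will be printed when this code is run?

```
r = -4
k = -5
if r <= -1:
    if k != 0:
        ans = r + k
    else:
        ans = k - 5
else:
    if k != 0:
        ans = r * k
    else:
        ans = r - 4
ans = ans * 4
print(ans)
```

-36

r=-4, k=-5
r <= -1 is True; k != 0 is True
→ ans = r + k = -9
ans = (-9)*4 = -36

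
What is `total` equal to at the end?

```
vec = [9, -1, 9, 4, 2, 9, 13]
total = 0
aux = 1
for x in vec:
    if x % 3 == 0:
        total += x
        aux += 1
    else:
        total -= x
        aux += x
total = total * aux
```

198

x=9: %3==0, total = 0+9 = 9; aux=2
x=-1: not %3==0, total = 9-(-1) = 10; aux=1
x=9: %3==0, total = 10+9 = 19; aux=2
x=4: not %3==0, total = 19-4 = 15; aux=6
x=2: not %3==0, total = 15-2 = 13; aux=8
x=9: %3==0, total = 13+9 = 22; aux=9
x=13: not %3==0, total = 22-13 = 9; aux=22
total*aux = 9*22 = 198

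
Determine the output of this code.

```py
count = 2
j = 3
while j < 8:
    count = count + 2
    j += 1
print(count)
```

12

j=3: count = 2+2 = 4
j=4: count = 4+2 = 6
j=5: count = 6+2 = 8
j=6: count = 8+2 = 10
j=7: count = 10+2 = 12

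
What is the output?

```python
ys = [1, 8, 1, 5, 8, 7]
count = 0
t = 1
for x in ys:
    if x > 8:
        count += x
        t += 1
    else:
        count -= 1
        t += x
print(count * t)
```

x=1: not >8, count = 0-1 = -1; t=2
x=8: not >8, count = (-1)-1 = -2; t=10
x=1: not >8, count = (-2)-1 = -3; t=11
x=5: not >8, count = (-3)-1 = -4; t=16
x=8: not >8, count = (-4)-1 = -5; t=24
x=7: not >8, count = (-5)-1 = -6; t=31
count*t = (-6)*31 = -186

-186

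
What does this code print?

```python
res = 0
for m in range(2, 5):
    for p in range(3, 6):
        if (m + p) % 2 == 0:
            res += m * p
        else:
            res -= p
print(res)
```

m=2,p=3: odd sum, res = 0-3 = -3
m=2,p=4: even sum, res = (-3)+8 = 5
m=2,p=5: odd sum, res = 5-5 = 0
m=3,p=3: even sum, res = 0+9 = 9
m=3,p=4: odd sum, res = 9-4 = 5
m=3,p=5: even sum, res = 5+15 = 20
m=4,p=3: odd sum, res = 20-3 = 17
m=4,p=4: even sum, res = 17+16 = 33
m=4,p=5: odd sum, res = 33-5 = 28

28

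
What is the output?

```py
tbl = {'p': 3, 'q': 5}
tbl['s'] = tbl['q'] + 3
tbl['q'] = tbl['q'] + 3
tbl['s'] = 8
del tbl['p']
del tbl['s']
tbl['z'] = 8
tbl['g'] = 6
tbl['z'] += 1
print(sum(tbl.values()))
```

23

tbl['s'] = tbl['q']+3 = 8 → {'p': 3, 'q': 5, 's': 8}
tbl['q'] = tbl['q']+3 = 8 → {'p': 3, 'q': 8, 's': 8}
tbl['s'] = 8 → {'p': 3, 'q': 8, 's': 8}
del 'p' → {'q': 8, 's': 8}
del 's' → {'q': 8}
tbl['z'] = 8 → {'q': 8, 'z': 8}
tbl['g'] = 6 → {'q': 8, 'z': 8, 'g': 6}
tbl['z'] = 8+1 = 9 → {'q': 8, 'z': 9, 'g': 6}
sum of values = 23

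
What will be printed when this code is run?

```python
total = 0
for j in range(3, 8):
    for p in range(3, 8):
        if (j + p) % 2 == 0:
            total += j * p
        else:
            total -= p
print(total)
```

265

j=3,p=3: even sum, total = 0+9 = 9
j=3,p=4: odd sum, total = 9-4 = 5
j=3,p=5: even sum, total = 5+15 = 20
j=3,p=6: odd sum, total = 20-6 = 14
j=3,p=7: even sum, total = 14+21 = 35
j=4,p=3: odd sum, total = 35-3 = 32
j=4,p=4: even sum, total = 32+16 = 48
j=4,p=5: odd sum, total = 48-5 = 43
j=4,p=6: even sum, total = 43+24 = 67
j=4,p=7: odd sum, total = 67-7 = 60
j=5,p=3: even sum, total = 60+15 = 75
j=5,p=4: odd sum, total = 75-4 = 71
j=5,p=5: even sum, total = 71+25 = 96
j=5,p=6: odd sum, total = 96-6 = 90
j=5,p=7: even sum, total = 90+35 = 125
j=6,p=3: odd sum, total = 125-3 = 122
j=6,p=4: even sum, total = 122+24 = 146
j=6,p=5: odd sum, total = 146-5 = 141
j=6,p=6: even sum, total = 141+36 = 177
j=6,p=7: odd sum, total = 177-7 = 170
j=7,p=3: even sum, total = 170+21 = 191
j=7,p=4: odd sum, total = 191-4 = 187
j=7,p=5: even sum, total = 187+35 = 222
j=7,p=6: odd sum, total = 222-6 = 216
j=7,p=7: even sum, total = 216+49 = 265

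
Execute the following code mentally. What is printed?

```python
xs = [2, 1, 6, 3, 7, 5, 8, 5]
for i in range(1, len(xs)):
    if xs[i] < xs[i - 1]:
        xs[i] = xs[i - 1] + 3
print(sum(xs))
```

88

i=1: 1<2, xs[1] = 2+3 = 5 → [2, 5, 6, 3, 7, 5, 8, 5]
i=2: 6>=5, unchanged → [2, 5, 6, 3, 7, 5, 8, 5]
i=3: 3<6, xs[3] = 6+3 = 9 → [2, 5, 6, 9, 7, 5, 8, 5]
i=4: 7<9, xs[4] = 9+3 = 12 → [2, 5, 6, 9, 12, 5, 8, 5]
i=5: 5<12, xs[5] = 12+3 = 15 → [2, 5, 6, 9, 12, 15, 8, 5]
i=6: 8<15, xs[6] = 15+3 = 18 → [2, 5, 6, 9, 12, 15, 18, 5]
i=7: 5<18, xs[7] = 18+3 = 21 → [2, 5, 6, 9, 12, 15, 18, 21]
sum = 88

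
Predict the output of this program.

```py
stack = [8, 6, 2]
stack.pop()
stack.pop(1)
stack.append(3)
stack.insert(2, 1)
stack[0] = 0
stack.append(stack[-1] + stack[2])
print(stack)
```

[0, 3, 1, 2]

pop() removes 2 → [8, 6]
pop(1) removes 6 → [8]
append 3 → [8, 3]
insert 1 at 2 → [8, 3, 1]
stack[0] = 0 → [0, 3, 1]
append stack[-1]+stack[2] = 1+1 = 2 → [0, 3, 1, 2]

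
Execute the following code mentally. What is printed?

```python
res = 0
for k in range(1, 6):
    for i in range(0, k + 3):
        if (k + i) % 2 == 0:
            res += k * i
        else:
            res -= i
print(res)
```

k=1,i=0: odd sum, res = 0-0 = 0
k=1,i=1: even sum, res = 0+1 = 1
k=1,i=2: odd sum, res = 1-2 = -1
k=1,i=3: even sum, res = (-1)+3 = 2
k=2,i=0: even sum, res = 2+0 = 2
k=2,i=1: odd sum, res = 2-1 = 1
k=2,i=2: even sum, res = 1+4 = 5
k=2,i=3: odd sum, res = 5-3 = 2
k=2,i=4: even sum, res = 2+8 = 10
k=3,i=0: odd sum, res = 10-0 = 10
k=3,i=1: even sum, res = 10+3 = 13
k=3,i=2: odd sum, res = 13-2 = 11
k=3,i=3: even sum, res = 11+9 = 20
k=3,i=4: odd sum, res = 20-4 = 16
k=3,i=5: even sum, res = 16+15 = 31
k=4,i=0: even sum, res = 31+0 = 31
k=4,i=1: odd sum, res = 31-1 = 30
k=4,i=2: even sum, res = 30+8 = 38
k=4,i=3: odd sum, res = 38-3 = 35
k=4,i=4: even sum, res = 35+16 = 51
k=4,i=5: odd sum, res = 51-5 = 46
k=4,i=6: even sum, res = 46+24 = 70
k=5,i=0: odd sum, res = 70-0 = 70
k=5,i=1: even sum, res = 70+5 = 75
k=5,i=2: odd sum, res = 75-2 = 73
k=5,i=3: even sum, res = 73+15 = 88
k=5,i=4: odd sum, res = 88-4 = 84
k=5,i=5: even sum, res = 84+25 = 109
k=5,i=6: odd sum, res = 109-6 = 103
k=5,i=7: even sum, res = 103+35 = 138

138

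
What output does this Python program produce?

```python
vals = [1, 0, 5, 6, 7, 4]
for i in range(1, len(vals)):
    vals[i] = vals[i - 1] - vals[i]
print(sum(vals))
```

-50

i=1: vals[1] = 1-0 = 1 → [1, 1, 5, 6, 7, 4]
i=2: vals[2] = 1-5 = -4 → [1, 1, -4, 6, 7, 4]
i=3: vals[3] = (-4)-6 = -10 → [1, 1, -4, -10, 7, 4]
i=4: vals[4] = (-10)-7 = -17 → [1, 1, -4, -10, -17, 4]
i=5: vals[5] = (-17)-4 = -21 → [1, 1, -4, -10, -17, -21]
sum = -50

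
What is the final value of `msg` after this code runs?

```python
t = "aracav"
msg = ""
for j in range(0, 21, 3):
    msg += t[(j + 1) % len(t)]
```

j=0: add t[1]='r' → 'r'
j=3: add t[4]='a' → 'ra'
j=6: add t[1]='r' → 'rar'
j=9: add t[4]='a' → 'rara'
j=12: add t[1]='r' → 'rarar'
j=15: add t[4]='a' → 'rarara'
j=18: add t[1]='r' → 'rararar'

'rararar'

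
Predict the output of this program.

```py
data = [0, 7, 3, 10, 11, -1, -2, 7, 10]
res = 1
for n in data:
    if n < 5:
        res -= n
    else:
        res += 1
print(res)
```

n=0: <5, res = 1-0 = 1
n=7: not <5, res = 1+1 = 2
n=3: <5, res = 2-3 = -1
n=10: not <5, res = (-1)+1 = 0
n=11: not <5, res = 0+1 = 1
n=-1: <5, res = 1-(-1) = 2
n=-2: <5, res = 2-(-2) = 4
n=7: not <5, res = 4+1 = 5
n=10: not <5, res = 5+1 = 6

6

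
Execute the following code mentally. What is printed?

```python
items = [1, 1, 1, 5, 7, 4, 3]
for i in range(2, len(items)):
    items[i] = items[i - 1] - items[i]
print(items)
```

[1, 1, 0, -5, -12, -16, -19]

i=2: items[2] = 1-1 = 0 → [1, 1, 0, 5, 7, 4, 3]
i=3: items[3] = 0-5 = -5 → [1, 1, 0, -5, 7, 4, 3]
i=4: items[4] = (-5)-7 = -12 → [1, 1, 0, -5, -12, 4, 3]
i=5: items[5] = (-12)-4 = -16 → [1, 1, 0, -5, -12, -16, 3]
i=6: items[6] = (-16)-3 = -19 → [1, 1, 0, -5, -12, -16, -19]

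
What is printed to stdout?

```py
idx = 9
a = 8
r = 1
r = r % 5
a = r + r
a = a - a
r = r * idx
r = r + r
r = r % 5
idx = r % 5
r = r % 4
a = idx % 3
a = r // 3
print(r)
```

r = 1%5 = 1
a = 1+1 = 2
a = 2-2 = 0
r = 1*9 = 9
r = 9+9 = 18
r = 18%5 = 3
idx = 3%5 = 3
r = 3%4 = 3
a = 3%3 = 0
a = 3//3 = 1

3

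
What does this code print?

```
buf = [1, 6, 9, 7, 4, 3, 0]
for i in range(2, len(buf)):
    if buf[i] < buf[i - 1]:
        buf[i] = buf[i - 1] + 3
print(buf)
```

i=2: 9>=6, unchanged → [1, 6, 9, 7, 4, 3, 0]
i=3: 7<9, buf[3] = 9+3 = 12 → [1, 6, 9, 12, 4, 3, 0]
i=4: 4<12, buf[4] = 12+3 = 15 → [1, 6, 9, 12, 15, 3, 0]
i=5: 3<15, buf[5] = 15+3 = 18 → [1, 6, 9, 12, 15, 18, 0]
i=6: 0<18, buf[6] = 18+3 = 21 → [1, 6, 9, 12, 15, 18, 21]

[1, 6, 9, 12, 15, 18, 21]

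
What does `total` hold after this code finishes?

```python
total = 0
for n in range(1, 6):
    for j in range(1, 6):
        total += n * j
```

225

n=1,j=1: total = 0+1 = 1
n=1,j=2: total = 1+2 = 3
n=1,j=3: total = 3+3 = 6
n=1,j=4: total = 6+4 = 10
n=1,j=5: total = 10+5 = 15
n=2,j=1: total = 15+2 = 17
n=2,j=2: total = 17+4 = 21
n=2,j=3: total = 21+6 = 27
n=2,j=4: total = 27+8 = 35
n=2,j=5: total = 35+10 = 45
n=3,j=1: total = 45+3 = 48
n=3,j=2: total = 48+6 = 54
n=3,j=3: total = 54+9 = 63
n=3,j=4: total = 63+12 = 75
n=3,j=5: total = 75+15 = 90
n=4,j=1: total = 90+4 = 94
n=4,j=2: total = 94+8 = 102
n=4,j=3: total = 102+12 = 114
n=4,j=4: total = 114+16 = 130
n=4,j=5: total = 130+20 = 150
n=5,j=1: total = 150+5 = 155
n=5,j=2: total = 155+10 = 165
n=5,j=3: total = 165+15 = 180
n=5,j=4: total = 180+20 = 200
n=5,j=5: total = 200+25 = 225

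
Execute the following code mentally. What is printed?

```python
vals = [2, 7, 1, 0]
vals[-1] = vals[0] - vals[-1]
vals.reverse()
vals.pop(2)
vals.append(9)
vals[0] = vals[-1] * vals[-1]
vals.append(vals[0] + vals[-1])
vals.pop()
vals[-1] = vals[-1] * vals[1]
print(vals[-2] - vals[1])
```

1

vals[-1] = vals[0]-vals[-1] = 2-0 = 2 → [2, 7, 1, 2]
reverse → [2, 1, 7, 2]
pop(2) removes 7 → [2, 1, 2]
append 9 → [2, 1, 2, 9]
vals[0] = vals[-1]*vals[-1] = 9*9 = 81 → [81, 1, 2, 9]
append vals[0]+vals[-1] = 81+9 = 90 → [81, 1, 2, 9, 90]
pop() removes 90 → [81, 1, 2, 9]
vals[-1] = vals[-1]*vals[1] = 9*1 = 9 → [81, 1, 2, 9]
vals[-2]-vals[1] = 2-1 = 1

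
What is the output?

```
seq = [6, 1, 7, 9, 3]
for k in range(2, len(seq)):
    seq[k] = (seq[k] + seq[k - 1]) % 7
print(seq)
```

k=2: seq[2] = (7+1)%7 = 1 → [6, 1, 1, 9, 3]
k=3: seq[3] = (9+1)%7 = 3 → [6, 1, 1, 3, 3]
k=4: seq[4] = (3+3)%7 = 6 → [6, 1, 1, 3, 6]

[6, 1, 1, 3, 6]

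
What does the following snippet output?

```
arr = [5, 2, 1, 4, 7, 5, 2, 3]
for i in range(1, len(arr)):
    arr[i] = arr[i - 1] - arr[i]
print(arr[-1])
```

i=1: arr[1] = 5-2 = 3 → [5, 3, 1, 4, 7, 5, 2, 3]
i=2: arr[2] = 3-1 = 2 → [5, 3, 2, 4, 7, 5, 2, 3]
i=3: arr[3] = 2-4 = -2 → [5, 3, 2, -2, 7, 5, 2, 3]
i=4: arr[4] = (-2)-7 = -9 → [5, 3, 2, -2, -9, 5, 2, 3]
i=5: arr[5] = (-9)-5 = -14 → [5, 3, 2, -2, -9, -14, 2, 3]
i=6: arr[6] = (-14)-2 = -16 → [5, 3, 2, -2, -9, -14, -16, 3]
i=7: arr[7] = (-16)-3 = -19 → [5, 3, 2, -2, -9, -14, -16, -19]

-19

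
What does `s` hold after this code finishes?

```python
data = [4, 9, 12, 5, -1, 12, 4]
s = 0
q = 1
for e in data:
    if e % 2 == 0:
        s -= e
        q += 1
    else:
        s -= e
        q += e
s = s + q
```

e=4: even, s = 0-4 = -4; q=2
e=9: not even, s = (-4)-9 = -13; q=11
e=12: even, s = (-13)-12 = -25; q=12
e=5: not even, s = (-25)-5 = -30; q=17
e=-1: not even, s = (-30)-(-1) = -29; q=16
e=12: even, s = (-29)-12 = -41; q=17
e=4: even, s = (-41)-4 = -45; q=18
s+q = (-45)+18 = -27

-27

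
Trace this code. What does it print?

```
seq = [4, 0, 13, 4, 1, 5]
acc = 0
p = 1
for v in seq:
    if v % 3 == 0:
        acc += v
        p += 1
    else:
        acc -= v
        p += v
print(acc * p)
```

-783

v=4: not %3==0, acc = 0-4 = -4; p=5
v=0: %3==0, acc = (-4)+0 = -4; p=6
v=13: not %3==0, acc = (-4)-13 = -17; p=19
v=4: not %3==0, acc = (-17)-4 = -21; p=23
v=1: not %3==0, acc = (-21)-1 = -22; p=24
v=5: not %3==0, acc = (-22)-5 = -27; p=29
acc*p = (-27)*29 = -783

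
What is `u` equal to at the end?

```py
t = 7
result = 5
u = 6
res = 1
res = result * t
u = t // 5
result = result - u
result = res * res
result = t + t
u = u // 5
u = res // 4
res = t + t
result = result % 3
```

8

res = 5*7 = 35
u = 7//5 = 1
result = 5-1 = 4
result = 35*35 = 1225
result = 7+7 = 14
u = 1//5 = 0
u = 35//4 = 8
res = 7+7 = 14
result = 14%3 = 2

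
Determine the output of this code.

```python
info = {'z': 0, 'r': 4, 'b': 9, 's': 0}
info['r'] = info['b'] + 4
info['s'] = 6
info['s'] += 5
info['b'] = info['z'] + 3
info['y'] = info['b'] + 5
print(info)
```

info['r'] = info['b']+4 = 13 → {'z': 0, 'r': 13, 'b': 9, 's': 0}
info['s'] = 6 → {'z': 0, 'r': 13, 'b': 9, 's': 6}
info['s'] = 6+5 = 11 → {'z': 0, 'r': 13, 'b': 9, 's': 11}
info['b'] = info['z']+3 = 3 → {'z': 0, 'r': 13, 'b': 3, 's': 11}
info['y'] = info['b']+5 = 8 → {'z': 0, 'r': 13, 'b': 3, 's': 11, 'y': 8}

{'z': 0, 'r': 13, 'b': 3, 's': 11, 'y': 8}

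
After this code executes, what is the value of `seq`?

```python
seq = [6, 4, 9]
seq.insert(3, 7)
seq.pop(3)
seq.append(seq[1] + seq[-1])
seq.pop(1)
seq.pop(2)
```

[6, 9]

insert 7 at 3 → [6, 4, 9, 7]
pop(3) removes 7 → [6, 4, 9]
append seq[1]+seq[-1] = 4+9 = 13 → [6, 4, 9, 13]
pop(1) removes 4 → [6, 9, 13]
pop(2) removes 13 → [6, 9]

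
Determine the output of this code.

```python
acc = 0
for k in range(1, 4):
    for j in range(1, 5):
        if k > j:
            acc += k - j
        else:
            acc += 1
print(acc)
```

k=1,j=1: not 1>1, acc = 0+1 = 1
k=1,j=2: not 1>2, acc = 1+1 = 2
k=1,j=3: not 1>3, acc = 2+1 = 3
k=1,j=4: not 1>4, acc = 3+1 = 4
k=2,j=1: 2>1, acc = 4+1 = 5
k=2,j=2: not 2>2, acc = 5+1 = 6
k=2,j=3: not 2>3, acc = 6+1 = 7
k=2,j=4: not 2>4, acc = 7+1 = 8
k=3,j=1: 3>1, acc = 8+2 = 10
k=3,j=2: 3>2, acc = 10+1 = 11
k=3,j=3: not 3>3, acc = 11+1 = 12
k=3,j=4: not 3>4, acc = 12+1 = 13

13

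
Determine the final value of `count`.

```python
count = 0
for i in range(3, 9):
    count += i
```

33

i=3: count = 0+3 = 3
i=4: count = 3+4 = 7
i=5: count = 7+5 = 12
i=6: count = 12+6 = 18
i=7: count = 18+7 = 25
i=8: count = 25+8 = 33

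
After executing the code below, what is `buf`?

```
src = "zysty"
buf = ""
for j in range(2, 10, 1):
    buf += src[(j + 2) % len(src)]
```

j=2: add src[4]='y' → 'y'
j=3: add src[0]='z' → 'yz'
j=4: add src[1]='y' → 'yzy'
j=5: add src[2]='s' → 'yzys'
j=6: add src[3]='t' → 'yzyst'
j=7: add src[4]='y' → 'yzysty'
j=8: add src[0]='z' → 'yzystyz'
j=9: add src[1]='y' → 'yzystyzy'

'yzystyzy'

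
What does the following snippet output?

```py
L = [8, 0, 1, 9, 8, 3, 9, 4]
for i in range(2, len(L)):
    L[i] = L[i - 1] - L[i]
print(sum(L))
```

i=2: L[2] = 0-1 = -1 → [8, 0, -1, 9, 8, 3, 9, 4]
i=3: L[3] = (-1)-9 = -10 → [8, 0, -1, -10, 8, 3, 9, 4]
i=4: L[4] = (-10)-8 = -18 → [8, 0, -1, -10, -18, 3, 9, 4]
i=5: L[5] = (-18)-3 = -21 → [8, 0, -1, -10, -18, -21, 9, 4]
i=6: L[6] = (-21)-9 = -30 → [8, 0, -1, -10, -18, -21, -30, 4]
i=7: L[7] = (-30)-4 = -34 → [8, 0, -1, -10, -18, -21, -30, -34]
sum = -106

-106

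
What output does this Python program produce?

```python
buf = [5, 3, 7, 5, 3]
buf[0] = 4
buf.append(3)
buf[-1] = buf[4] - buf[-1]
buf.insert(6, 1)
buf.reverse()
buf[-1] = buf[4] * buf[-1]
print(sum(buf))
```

buf[0] = 4 → [4, 3, 7, 5, 3]
append 3 → [4, 3, 7, 5, 3, 3]
buf[-1] = buf[4]-buf[-1] = 3-3 = 0 → [4, 3, 7, 5, 3, 0]
insert 1 at 6 → [4, 3, 7, 5, 3, 0, 1]
reverse → [1, 0, 3, 5, 7, 3, 4]
buf[-1] = buf[4]*buf[-1] = 7*4 = 28 → [1, 0, 3, 5, 7, 3, 28]
sum = 47

47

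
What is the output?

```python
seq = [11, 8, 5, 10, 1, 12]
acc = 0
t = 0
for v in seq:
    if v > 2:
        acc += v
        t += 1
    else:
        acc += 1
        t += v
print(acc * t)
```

v=11: >2, acc = 0+11 = 11; t=1
v=8: >2, acc = 11+8 = 19; t=2
v=5: >2, acc = 19+5 = 24; t=3
v=10: >2, acc = 24+10 = 34; t=4
v=1: not >2, acc = 34+1 = 35; t=5
v=12: >2, acc = 35+12 = 47; t=6
acc*t = 47*6 = 282

282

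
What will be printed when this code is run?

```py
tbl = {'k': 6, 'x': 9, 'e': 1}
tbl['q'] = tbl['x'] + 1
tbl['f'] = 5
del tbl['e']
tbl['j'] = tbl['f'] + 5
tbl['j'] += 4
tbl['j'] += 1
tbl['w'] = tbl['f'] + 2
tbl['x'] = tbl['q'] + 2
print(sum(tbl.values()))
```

tbl['q'] = tbl['x']+1 = 10 → {'k': 6, 'x': 9, 'e': 1, 'q': 10}
tbl['f'] = 5 → {'k': 6, 'x': 9, 'e': 1, 'q': 10, 'f': 5}
del 'e' → {'k': 6, 'x': 9, 'q': 10, 'f': 5}
tbl['j'] = tbl['f']+5 = 10 → {'k': 6, 'x': 9, 'q': 10, 'f': 5, 'j': 10}
tbl['j'] = 10+4 = 14 → {'k': 6, 'x': 9, 'q': 10, 'f': 5, 'j': 14}
tbl['j'] = 14+1 = 15 → {'k': 6, 'x': 9, 'q': 10, 'f': 5, 'j': 15}
tbl['w'] = tbl['f']+2 = 7 → {'k': 6, 'x': 9, 'q': 10, 'f': 5, 'j': 15, 'w': 7}
tbl['x'] = tbl['q']+2 = 12 → {'k': 6, 'x': 12, 'q': 10, 'f': 5, 'j': 15, 'w': 7}
sum of values = 55

55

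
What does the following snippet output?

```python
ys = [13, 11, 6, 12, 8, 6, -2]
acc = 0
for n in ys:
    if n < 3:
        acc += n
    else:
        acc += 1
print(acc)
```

n=13: not <3, acc = 0+1 = 1
n=11: not <3, acc = 1+1 = 2
n=6: not <3, acc = 2+1 = 3
n=12: not <3, acc = 3+1 = 4
n=8: not <3, acc = 4+1 = 5
n=6: not <3, acc = 5+1 = 6
n=-2: <3, acc = 6+(-2) = 4

4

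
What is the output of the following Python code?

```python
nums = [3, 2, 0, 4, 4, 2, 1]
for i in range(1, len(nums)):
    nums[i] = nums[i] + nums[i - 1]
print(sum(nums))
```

66

i=1: nums[1] = 2+3 = 5 → [3, 5, 0, 4, 4, 2, 1]
i=2: nums[2] = 0+5 = 5 → [3, 5, 5, 4, 4, 2, 1]
i=3: nums[3] = 4+5 = 9 → [3, 5, 5, 9, 4, 2, 1]
i=4: nums[4] = 4+9 = 13 → [3, 5, 5, 9, 13, 2, 1]
i=5: nums[5] = 2+13 = 15 → [3, 5, 5, 9, 13, 15, 1]
i=6: nums[6] = 1+15 = 16 → [3, 5, 5, 9, 13, 15, 16]
sum = 66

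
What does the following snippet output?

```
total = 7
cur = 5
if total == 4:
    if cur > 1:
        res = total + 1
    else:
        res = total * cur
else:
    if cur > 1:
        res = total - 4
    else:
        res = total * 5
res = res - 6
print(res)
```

-3

total=7, cur=5
total == 4 is False; cur > 1 is True
→ res = total - 4 = 3
res = 3-6 = -3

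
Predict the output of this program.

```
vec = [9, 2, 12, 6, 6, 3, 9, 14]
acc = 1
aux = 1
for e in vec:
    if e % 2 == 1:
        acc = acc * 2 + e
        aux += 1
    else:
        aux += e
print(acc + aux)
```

e=9: odd, acc = 1*2+9 = 11; aux=2
e=2: not odd; aux=4
e=12: not odd; aux=16
e=6: not odd; aux=22
e=6: not odd; aux=28
e=3: odd, acc = 11*2+3 = 25; aux=29
e=9: odd, acc = 25*2+9 = 59; aux=30
e=14: not odd; aux=44
acc+aux = 59+44 = 103

103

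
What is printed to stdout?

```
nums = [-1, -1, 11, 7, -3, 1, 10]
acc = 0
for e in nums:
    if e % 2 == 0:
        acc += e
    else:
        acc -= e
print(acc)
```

-4

e=-1: not even, acc = 0-(-1) = 1
e=-1: not even, acc = 1-(-1) = 2
e=11: not even, acc = 2-11 = -9
e=7: not even, acc = (-9)-7 = -16
e=-3: not even, acc = (-16)-(-3) = -13
e=1: not even, acc = (-13)-1 = -14
e=10: even, acc = (-14)+10 = -4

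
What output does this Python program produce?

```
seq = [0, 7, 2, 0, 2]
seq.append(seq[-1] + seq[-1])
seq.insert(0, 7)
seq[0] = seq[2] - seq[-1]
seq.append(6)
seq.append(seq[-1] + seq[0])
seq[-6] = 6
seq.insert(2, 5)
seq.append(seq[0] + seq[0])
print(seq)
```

[3, 0, 5, 7, 6, 0, 2, 4, 6, 9, 6]

append seq[-1]+seq[-1] = 2+2 = 4 → [0, 7, 2, 0, 2, 4]
insert 7 at 0 → [7, 0, 7, 2, 0, 2, 4]
seq[0] = seq[2]-seq[-1] = 7-4 = 3 → [3, 0, 7, 2, 0, 2, 4]
append 6 → [3, 0, 7, 2, 0, 2, 4, 6]
append seq[-1]+seq[0] = 6+3 = 9 → [3, 0, 7, 2, 0, 2, 4, 6, 9]
seq[-6] = 6 → [3, 0, 7, 6, 0, 2, 4, 6, 9]
insert 5 at 2 → [3, 0, 5, 7, 6, 0, 2, 4, 6, 9]
append seq[0]+seq[0] = 3+3 = 6 → [3, 0, 5, 7, 6, 0, 2, 4, 6, 9, 6]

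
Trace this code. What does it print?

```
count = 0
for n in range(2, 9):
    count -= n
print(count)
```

n=2: count = 0-2 = -2
n=3: count = (-2)-3 = -5
n=4: count = (-5)-4 = -9
n=5: count = (-9)-5 = -14
n=6: count = (-14)-6 = -20
n=7: count = (-20)-7 = -27
n=8: count = (-27)-8 = -35

-35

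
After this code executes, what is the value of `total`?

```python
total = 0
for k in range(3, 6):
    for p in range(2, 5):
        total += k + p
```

k=3,p=2: total = 0+5 = 5
k=3,p=3: total = 5+6 = 11
k=3,p=4: total = 11+7 = 18
k=4,p=2: total = 18+6 = 24
k=4,p=3: total = 24+7 = 31
k=4,p=4: total = 31+8 = 39
k=5,p=2: total = 39+7 = 46
k=5,p=3: total = 46+8 = 54
k=5,p=4: total = 54+9 = 63

63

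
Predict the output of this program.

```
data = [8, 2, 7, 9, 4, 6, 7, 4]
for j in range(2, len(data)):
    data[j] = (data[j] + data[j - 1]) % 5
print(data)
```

j=2: data[2] = (7+2)%5 = 4 → [8, 2, 4, 9, 4, 6, 7, 4]
j=3: data[3] = (9+4)%5 = 3 → [8, 2, 4, 3, 4, 6, 7, 4]
j=4: data[4] = (4+3)%5 = 2 → [8, 2, 4, 3, 2, 6, 7, 4]
j=5: data[5] = (6+2)%5 = 3 → [8, 2, 4, 3, 2, 3, 7, 4]
j=6: data[6] = (7+3)%5 = 0 → [8, 2, 4, 3, 2, 3, 0, 4]
j=7: data[7] = (4+0)%5 = 4 → [8, 2, 4, 3, 2, 3, 0, 4]

[8, 2, 4, 3, 2, 3, 0, 4]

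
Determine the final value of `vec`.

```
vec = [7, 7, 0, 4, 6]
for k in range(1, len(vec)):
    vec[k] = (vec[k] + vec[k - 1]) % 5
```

[7, 4, 4, 3, 4]

k=1: vec[1] = (7+7)%5 = 4 → [7, 4, 0, 4, 6]
k=2: vec[2] = (0+4)%5 = 4 → [7, 4, 4, 4, 6]
k=3: vec[3] = (4+4)%5 = 3 → [7, 4, 4, 3, 6]
k=4: vec[4] = (6+3)%5 = 4 → [7, 4, 4, 3, 4]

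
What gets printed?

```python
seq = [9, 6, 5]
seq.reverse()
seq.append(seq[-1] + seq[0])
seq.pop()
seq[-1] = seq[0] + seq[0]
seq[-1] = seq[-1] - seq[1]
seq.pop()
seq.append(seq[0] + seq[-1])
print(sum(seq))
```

22

reverse → [5, 6, 9]
append seq[-1]+seq[0] = 9+5 = 14 → [5, 6, 9, 14]
pop() removes 14 → [5, 6, 9]
seq[-1] = seq[0]+seq[0] = 5+5 = 10 → [5, 6, 10]
seq[-1] = seq[-1]-seq[1] = 10-6 = 4 → [5, 6, 4]
pop() removes 4 → [5, 6]
append seq[0]+seq[-1] = 5+6 = 11 → [5, 6, 11]
sum = 22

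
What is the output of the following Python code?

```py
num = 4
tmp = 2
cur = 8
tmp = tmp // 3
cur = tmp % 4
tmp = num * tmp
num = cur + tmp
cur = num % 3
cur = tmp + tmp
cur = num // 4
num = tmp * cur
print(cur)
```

tmp = 2//3 = 0
cur = 0%4 = 0
tmp = 4*0 = 0
num = 0+0 = 0
cur = 0%3 = 0
cur = 0+0 = 0
cur = 0//4 = 0
num = 0*0 = 0

0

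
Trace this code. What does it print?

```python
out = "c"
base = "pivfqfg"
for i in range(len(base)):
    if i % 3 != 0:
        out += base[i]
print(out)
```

civqf

i=0: skip
i=1: add 'i' → 'ci'
i=2: add 'v' → 'civ'
i=3: skip
i=4: add 'q' → 'civq'
i=5: add 'f' → 'civqf'
i=6: skip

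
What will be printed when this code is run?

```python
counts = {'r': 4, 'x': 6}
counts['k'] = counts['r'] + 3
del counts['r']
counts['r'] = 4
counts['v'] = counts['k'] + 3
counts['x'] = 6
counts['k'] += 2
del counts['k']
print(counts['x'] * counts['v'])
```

counts['k'] = counts['r']+3 = 7 → {'r': 4, 'x': 6, 'k': 7}
del 'r' → {'x': 6, 'k': 7}
counts['r'] = 4 → {'x': 6, 'k': 7, 'r': 4}
counts['v'] = counts['k']+3 = 10 → {'x': 6, 'k': 7, 'r': 4, 'v': 10}
counts['x'] = 6 → {'x': 6, 'k': 7, 'r': 4, 'v': 10}
counts['k'] = 7+2 = 9 → {'x': 6, 'k': 9, 'r': 4, 'v': 10}
del 'k' → {'x': 6, 'r': 4, 'v': 10}
counts['x']*counts['v'] = 6*10 = 60

60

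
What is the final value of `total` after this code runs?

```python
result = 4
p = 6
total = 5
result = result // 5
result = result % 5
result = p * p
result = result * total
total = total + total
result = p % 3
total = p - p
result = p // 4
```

result = 4//5 = 0
result = 0%5 = 0
result = 6*6 = 36
result = 36*5 = 180
total = 5+5 = 10
result = 6%3 = 0
total = 6-6 = 0
result = 6//4 = 1

0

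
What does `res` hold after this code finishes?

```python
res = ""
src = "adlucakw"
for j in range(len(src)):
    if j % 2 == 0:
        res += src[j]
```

'alck'

j=0: add 'a' → 'a'
j=1: skip
j=2: add 'l' → 'al'
j=3: skip
j=4: add 'c' → 'alc'
j=5: skip
j=6: add 'k' → 'alck'
j=7: skip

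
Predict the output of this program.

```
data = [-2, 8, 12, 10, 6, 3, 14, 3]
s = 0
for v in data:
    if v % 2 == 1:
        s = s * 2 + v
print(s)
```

9

v=-2: not odd
v=8: not odd
v=12: not odd
v=10: not odd
v=6: not odd
v=3: odd, s = 0*2+3 = 3
v=14: not odd
v=3: odd, s = 3*2+3 = 9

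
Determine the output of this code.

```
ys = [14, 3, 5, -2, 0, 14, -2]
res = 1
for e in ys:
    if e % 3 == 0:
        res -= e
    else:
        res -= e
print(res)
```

e=14: not %3==0, res = 1-14 = -13
e=3: %3==0, res = (-13)-3 = -16
e=5: not %3==0, res = (-16)-5 = -21
e=-2: not %3==0, res = (-21)-(-2) = -19
e=0: %3==0, res = (-19)-0 = -19
e=14: not %3==0, res = (-19)-14 = -33
e=-2: not %3==0, res = (-33)-(-2) = -31

-31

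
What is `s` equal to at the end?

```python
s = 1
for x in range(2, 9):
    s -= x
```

-34

x=2: s = 1-2 = -1
x=3: s = (-1)-3 = -4
x=4: s = (-4)-4 = -8
x=5: s = (-8)-5 = -13
x=6: s = (-13)-6 = -19
x=7: s = (-19)-7 = -26
x=8: s = (-26)-8 = -34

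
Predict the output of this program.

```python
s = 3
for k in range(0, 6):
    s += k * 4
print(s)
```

k=0: s = 3+0*4 = 3
k=1: s = 3+1*4 = 7
k=2: s = 7+2*4 = 15
k=3: s = 15+3*4 = 27
k=4: s = 27+4*4 = 43
k=5: s = 43+5*4 = 63

63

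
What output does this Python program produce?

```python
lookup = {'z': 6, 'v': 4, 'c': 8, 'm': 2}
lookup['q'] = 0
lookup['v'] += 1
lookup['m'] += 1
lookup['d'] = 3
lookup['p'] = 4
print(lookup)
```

lookup['q'] = 0 → {'z': 6, 'v': 4, 'c': 8, 'm': 2, 'q': 0}
lookup['v'] = 4+1 = 5 → {'z': 6, 'v': 5, 'c': 8, 'm': 2, 'q': 0}
lookup['m'] = 2+1 = 3 → {'z': 6, 'v': 5, 'c': 8, 'm': 3, 'q': 0}
lookup['d'] = 3 → {'z': 6, 'v': 5, 'c': 8, 'm': 3, 'q': 0, 'd': 3}
lookup['p'] = 4 → {'z': 6, 'v': 5, 'c': 8, 'm': 3, 'q': 0, 'd': 3, 'p': 4}

{'z': 6, 'v': 5, 'c': 8, 'm': 3, 'q': 0, 'd': 3, 'p': 4}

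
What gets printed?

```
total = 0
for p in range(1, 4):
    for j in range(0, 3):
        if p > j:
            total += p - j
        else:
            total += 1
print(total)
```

13

p=1,j=0: 1>0, total = 0+1 = 1
p=1,j=1: not 1>1, total = 1+1 = 2
p=1,j=2: not 1>2, total = 2+1 = 3
p=2,j=0: 2>0, total = 3+2 = 5
p=2,j=1: 2>1, total = 5+1 = 6
p=2,j=2: not 2>2, total = 6+1 = 7
p=3,j=0: 3>0, total = 7+3 = 10
p=3,j=1: 3>1, total = 10+2 = 12
p=3,j=2: 3>2, total = 12+1 = 13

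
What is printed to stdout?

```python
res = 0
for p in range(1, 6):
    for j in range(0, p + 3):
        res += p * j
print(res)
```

295

p=1,j=0: res = 0+0 = 0
p=1,j=1: res = 0+1 = 1
p=1,j=2: res = 1+2 = 3
p=1,j=3: res = 3+3 = 6
p=2,j=0: res = 6+0 = 6
p=2,j=1: res = 6+2 = 8
p=2,j=2: res = 8+4 = 12
p=2,j=3: res = 12+6 = 18
p=2,j=4: res = 18+8 = 26
p=3,j=0: res = 26+0 = 26
p=3,j=1: res = 26+3 = 29
p=3,j=2: res = 29+6 = 35
p=3,j=3: res = 35+9 = 44
p=3,j=4: res = 44+12 = 56
p=3,j=5: res = 56+15 = 71
p=4,j=0: res = 71+0 = 71
p=4,j=1: res = 71+4 = 75
p=4,j=2: res = 75+8 = 83
p=4,j=3: res = 83+12 = 95
p=4,j=4: res = 95+16 = 111
p=4,j=5: res = 111+20 = 131
p=4,j=6: res = 131+24 = 155
p=5,j=0: res = 155+0 = 155
p=5,j=1: res = 155+5 = 160
p=5,j=2: res = 160+10 = 170
p=5,j=3: res = 170+15 = 185
p=5,j=4: res = 185+20 = 205
p=5,j=5: res = 205+25 = 230
p=5,j=6: res = 230+30 = 260
p=5,j=7: res = 260+35 = 295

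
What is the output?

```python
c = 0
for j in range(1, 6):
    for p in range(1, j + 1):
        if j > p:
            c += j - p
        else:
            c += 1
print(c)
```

25

j=1,p=1: not 1>1, c = 0+1 = 1
j=2,p=1: 2>1, c = 1+1 = 2
j=2,p=2: not 2>2, c = 2+1 = 3
j=3,p=1: 3>1, c = 3+2 = 5
j=3,p=2: 3>2, c = 5+1 = 6
j=3,p=3: not 3>3, c = 6+1 = 7
j=4,p=1: 4>1, c = 7+3 = 10
j=4,p=2: 4>2, c = 10+2 = 12
j=4,p=3: 4>3, c = 12+1 = 13
j=4,p=4: not 4>4, c = 13+1 = 14
j=5,p=1: 5>1, c = 14+4 = 18
j=5,p=2: 5>2, c = 18+3 = 21
j=5,p=3: 5>3, c = 21+2 = 23
j=5,p=4: 5>4, c = 23+1 = 24
j=5,p=5: not 5>5, c = 24+1 = 25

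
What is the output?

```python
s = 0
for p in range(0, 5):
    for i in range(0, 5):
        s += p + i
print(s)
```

p=0,i=0: s = 0+0 = 0
p=0,i=1: s = 0+1 = 1
p=0,i=2: s = 1+2 = 3
p=0,i=3: s = 3+3 = 6
p=0,i=4: s = 6+4 = 10
p=1,i=0: s = 10+1 = 11
p=1,i=1: s = 11+2 = 13
p=1,i=2: s = 13+3 = 16
p=1,i=3: s = 16+4 = 20
p=1,i=4: s = 20+5 = 25
p=2,i=0: s = 25+2 = 27
p=2,i=1: s = 27+3 = 30
p=2,i=2: s = 30+4 = 34
p=2,i=3: s = 34+5 = 39
p=2,i=4: s = 39+6 = 45
p=3,i=0: s = 45+3 = 48
p=3,i=1: s = 48+4 = 52
p=3,i=2: s = 52+5 = 57
p=3,i=3: s = 57+6 = 63
p=3,i=4: s = 63+7 = 70
p=4,i=0: s = 70+4 = 74
p=4,i=1: s = 74+5 = 79
p=4,i=2: s = 79+6 = 85
p=4,i=3: s = 85+7 = 92
p=4,i=4: s = 92+8 = 100

100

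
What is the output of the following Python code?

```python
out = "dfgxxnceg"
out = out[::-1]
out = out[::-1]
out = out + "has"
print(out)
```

reverse → 'gecnxxgfd'
reverse → 'dfgxxnceg'
+ 'has' → 'dfgxxnceghas'

dfgxxnceghas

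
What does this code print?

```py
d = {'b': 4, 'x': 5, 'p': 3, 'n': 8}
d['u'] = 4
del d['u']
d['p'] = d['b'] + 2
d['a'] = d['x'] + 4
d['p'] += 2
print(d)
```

d['u'] = 4 → {'b': 4, 'x': 5, 'p': 3, 'n': 8, 'u': 4}
del 'u' → {'b': 4, 'x': 5, 'p': 3, 'n': 8}
d['p'] = d['b']+2 = 6 → {'b': 4, 'x': 5, 'p': 6, 'n': 8}
d['a'] = d['x']+4 = 9 → {'b': 4, 'x': 5, 'p': 6, 'n': 8, 'a': 9}
d['p'] = 6+2 = 8 → {'b': 4, 'x': 5, 'p': 8, 'n': 8, 'a': 9}

{'b': 4, 'x': 5, 'p': 8, 'n': 8, 'a': 9}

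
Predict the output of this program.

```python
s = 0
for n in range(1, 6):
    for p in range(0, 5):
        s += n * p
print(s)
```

n=1,p=0: s = 0+0 = 0
n=1,p=1: s = 0+1 = 1
n=1,p=2: s = 1+2 = 3
n=1,p=3: s = 3+3 = 6
n=1,p=4: s = 6+4 = 10
n=2,p=0: s = 10+0 = 10
n=2,p=1: s = 10+2 = 12
n=2,p=2: s = 12+4 = 16
n=2,p=3: s = 16+6 = 22
n=2,p=4: s = 22+8 = 30
n=3,p=0: s = 30+0 = 30
n=3,p=1: s = 30+3 = 33
n=3,p=2: s = 33+6 = 39
n=3,p=3: s = 39+9 = 48
n=3,p=4: s = 48+12 = 60
n=4,p=0: s = 60+0 = 60
n=4,p=1: s = 60+4 = 64
n=4,p=2: s = 64+8 = 72
n=4,p=3: s = 72+12 = 84
n=4,p=4: s = 84+16 = 100
n=5,p=0: s = 100+0 = 100
n=5,p=1: s = 100+5 = 105
n=5,p=2: s = 105+10 = 115
n=5,p=3: s = 115+15 = 130
n=5,p=4: s = 130+20 = 150

150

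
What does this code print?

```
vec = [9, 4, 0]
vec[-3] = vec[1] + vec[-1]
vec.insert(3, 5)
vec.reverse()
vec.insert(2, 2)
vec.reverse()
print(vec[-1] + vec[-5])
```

9

vec[-3] = vec[1]+vec[-1] = 4+0 = 4 → [4, 4, 0]
insert 5 at 3 → [4, 4, 0, 5]
reverse → [5, 0, 4, 4]
insert 2 at 2 → [5, 0, 2, 4, 4]
reverse → [4, 4, 2, 0, 5]
vec[-1]+vec[-5] = 5+4 = 9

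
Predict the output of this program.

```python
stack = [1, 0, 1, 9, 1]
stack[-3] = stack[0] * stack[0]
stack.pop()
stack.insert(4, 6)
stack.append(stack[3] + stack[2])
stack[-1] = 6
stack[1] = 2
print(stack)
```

[1, 2, 1, 9, 6, 6]

stack[-3] = stack[0]*stack[0] = 1*1 = 1 → [1, 0, 1, 9, 1]
pop() removes 1 → [1, 0, 1, 9]
insert 6 at 4 → [1, 0, 1, 9, 6]
append stack[3]+stack[2] = 9+1 = 10 → [1, 0, 1, 9, 6, 10]
stack[-1] = 6 → [1, 0, 1, 9, 6, 6]
stack[1] = 2 → [1, 2, 1, 9, 6, 6]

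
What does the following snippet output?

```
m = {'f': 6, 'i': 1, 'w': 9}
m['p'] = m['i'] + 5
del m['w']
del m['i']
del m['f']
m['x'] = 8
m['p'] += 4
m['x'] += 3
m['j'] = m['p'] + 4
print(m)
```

m['p'] = m['i']+5 = 6 → {'f': 6, 'i': 1, 'w': 9, 'p': 6}
del 'w' → {'f': 6, 'i': 1, 'p': 6}
del 'i' → {'f': 6, 'p': 6}
del 'f' → {'p': 6}
m['x'] = 8 → {'p': 6, 'x': 8}
m['p'] = 6+4 = 10 → {'p': 10, 'x': 8}
m['x'] = 8+3 = 11 → {'p': 10, 'x': 11}
m['j'] = m['p']+4 = 14 → {'p': 10, 'x': 11, 'j': 14}

{'p': 10, 'x': 11, 'j': 14}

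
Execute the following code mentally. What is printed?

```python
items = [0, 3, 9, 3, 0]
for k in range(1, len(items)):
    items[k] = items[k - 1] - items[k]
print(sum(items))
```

-45

k=1: items[1] = 0-3 = -3 → [0, -3, 9, 3, 0]
k=2: items[2] = (-3)-9 = -12 → [0, -3, -12, 3, 0]
k=3: items[3] = (-12)-3 = -15 → [0, -3, -12, -15, 0]
k=4: items[4] = (-15)-0 = -15 → [0, -3, -12, -15, -15]
sum = -45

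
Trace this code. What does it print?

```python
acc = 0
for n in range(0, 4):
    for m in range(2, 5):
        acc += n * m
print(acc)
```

n=0,m=2: acc = 0+0 = 0
n=0,m=3: acc = 0+0 = 0
n=0,m=4: acc = 0+0 = 0
n=1,m=2: acc = 0+2 = 2
n=1,m=3: acc = 2+3 = 5
n=1,m=4: acc = 5+4 = 9
n=2,m=2: acc = 9+4 = 13
n=2,m=3: acc = 13+6 = 19
n=2,m=4: acc = 19+8 = 27
n=3,m=2: acc = 27+6 = 33
n=3,m=3: acc = 33+9 = 42
n=3,m=4: acc = 42+12 = 54

54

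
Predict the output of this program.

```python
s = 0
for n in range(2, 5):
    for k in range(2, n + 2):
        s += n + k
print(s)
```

n=2,k=2: s = 0+4 = 4
n=2,k=3: s = 4+5 = 9
n=3,k=2: s = 9+5 = 14
n=3,k=3: s = 14+6 = 20
n=3,k=4: s = 20+7 = 27
n=4,k=2: s = 27+6 = 33
n=4,k=3: s = 33+7 = 40
n=4,k=4: s = 40+8 = 48
n=4,k=5: s = 48+9 = 57

57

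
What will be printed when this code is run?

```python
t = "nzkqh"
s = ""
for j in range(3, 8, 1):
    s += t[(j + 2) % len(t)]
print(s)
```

nzkqh

j=3: add t[0]='n' → 'n'
j=4: add t[1]='z' → 'nz'
j=5: add t[2]='k' → 'nzk'
j=6: add t[3]='q' → 'nzkq'
j=7: add t[4]='h' → 'nzkqh'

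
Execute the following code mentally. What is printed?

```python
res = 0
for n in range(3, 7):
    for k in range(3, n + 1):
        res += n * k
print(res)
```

205

n=3,k=3: res = 0+9 = 9
n=4,k=3: res = 9+12 = 21
n=4,k=4: res = 21+16 = 37
n=5,k=3: res = 37+15 = 52
n=5,k=4: res = 52+20 = 72
n=5,k=5: res = 72+25 = 97
n=6,k=3: res = 97+18 = 115
n=6,k=4: res = 115+24 = 139
n=6,k=5: res = 139+30 = 169
n=6,k=6: res = 169+36 = 205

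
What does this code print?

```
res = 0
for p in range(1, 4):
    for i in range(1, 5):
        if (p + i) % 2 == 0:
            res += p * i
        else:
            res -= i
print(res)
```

p=1,i=1: even sum, res = 0+1 = 1
p=1,i=2: odd sum, res = 1-2 = -1
p=1,i=3: even sum, res = (-1)+3 = 2
p=1,i=4: odd sum, res = 2-4 = -2
p=2,i=1: odd sum, res = (-2)-1 = -3
p=2,i=2: even sum, res = (-3)+4 = 1
p=2,i=3: odd sum, res = 1-3 = -2
p=2,i=4: even sum, res = (-2)+8 = 6
p=3,i=1: even sum, res = 6+3 = 9
p=3,i=2: odd sum, res = 9-2 = 7
p=3,i=3: even sum, res = 7+9 = 16
p=3,i=4: odd sum, res = 16-4 = 12

12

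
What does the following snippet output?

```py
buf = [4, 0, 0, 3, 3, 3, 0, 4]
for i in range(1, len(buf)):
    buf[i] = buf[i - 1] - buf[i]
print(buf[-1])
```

i=1: buf[1] = 4-0 = 4 → [4, 4, 0, 3, 3, 3, 0, 4]
i=2: buf[2] = 4-0 = 4 → [4, 4, 4, 3, 3, 3, 0, 4]
i=3: buf[3] = 4-3 = 1 → [4, 4, 4, 1, 3, 3, 0, 4]
i=4: buf[4] = 1-3 = -2 → [4, 4, 4, 1, -2, 3, 0, 4]
i=5: buf[5] = (-2)-3 = -5 → [4, 4, 4, 1, -2, -5, 0, 4]
i=6: buf[6] = (-5)-0 = -5 → [4, 4, 4, 1, -2, -5, -5, 4]
i=7: buf[7] = (-5)-4 = -9 → [4, 4, 4, 1, -2, -5, -5, -9]

-9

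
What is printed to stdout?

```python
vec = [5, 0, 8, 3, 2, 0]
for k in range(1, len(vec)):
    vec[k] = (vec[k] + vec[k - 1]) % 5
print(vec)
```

[5, 0, 3, 1, 3, 3]

k=1: vec[1] = (0+5)%5 = 0 → [5, 0, 8, 3, 2, 0]
k=2: vec[2] = (8+0)%5 = 3 → [5, 0, 3, 3, 2, 0]
k=3: vec[3] = (3+3)%5 = 1 → [5, 0, 3, 1, 2, 0]
k=4: vec[4] = (2+1)%5 = 3 → [5, 0, 3, 1, 3, 0]
k=5: vec[5] = (0+3)%5 = 3 → [5, 0, 3, 1, 3, 3]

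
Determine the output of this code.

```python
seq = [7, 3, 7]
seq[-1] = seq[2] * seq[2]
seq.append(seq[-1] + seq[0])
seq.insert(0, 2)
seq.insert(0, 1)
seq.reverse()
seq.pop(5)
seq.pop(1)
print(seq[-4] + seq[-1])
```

seq[-1] = seq[2]*seq[2] = 7*7 = 49 → [7, 3, 49]
append seq[-1]+seq[0] = 49+7 = 56 → [7, 3, 49, 56]
insert 2 at 0 → [2, 7, 3, 49, 56]
insert 1 at 0 → [1, 2, 7, 3, 49, 56]
reverse → [56, 49, 3, 7, 2, 1]
pop(5) removes 1 → [56, 49, 3, 7, 2]
pop(1) removes 49 → [56, 3, 7, 2]
seq[-4]+seq[-1] = 56+2 = 58

58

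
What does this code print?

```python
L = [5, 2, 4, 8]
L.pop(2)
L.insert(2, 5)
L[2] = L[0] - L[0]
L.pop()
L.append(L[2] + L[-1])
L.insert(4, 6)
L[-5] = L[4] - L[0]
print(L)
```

pop(2) removes 4 → [5, 2, 8]
insert 5 at 2 → [5, 2, 5, 8]
L[2] = L[0]-L[0] = 5-5 = 0 → [5, 2, 0, 8]
pop() removes 8 → [5, 2, 0]
append L[2]+L[-1] = 0+0 = 0 → [5, 2, 0, 0]
insert 6 at 4 → [5, 2, 0, 0, 6]
L[-5] = L[4]-L[0] = 6-5 = 1 → [1, 2, 0, 0, 6]

[1, 2, 0, 0, 6]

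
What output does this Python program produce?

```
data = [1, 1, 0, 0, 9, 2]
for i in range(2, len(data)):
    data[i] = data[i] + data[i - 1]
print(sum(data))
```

26

i=2: data[2] = 0+1 = 1 → [1, 1, 1, 0, 9, 2]
i=3: data[3] = 0+1 = 1 → [1, 1, 1, 1, 9, 2]
i=4: data[4] = 9+1 = 10 → [1, 1, 1, 1, 10, 2]
i=5: data[5] = 2+10 = 12 → [1, 1, 1, 1, 10, 12]
sum = 26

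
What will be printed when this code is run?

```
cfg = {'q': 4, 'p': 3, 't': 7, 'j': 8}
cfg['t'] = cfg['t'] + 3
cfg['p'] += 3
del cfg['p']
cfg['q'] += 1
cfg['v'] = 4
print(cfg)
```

cfg['t'] = cfg['t']+3 = 10 → {'q': 4, 'p': 3, 't': 10, 'j': 8}
cfg['p'] = 3+3 = 6 → {'q': 4, 'p': 6, 't': 10, 'j': 8}
del 'p' → {'q': 4, 't': 10, 'j': 8}
cfg['q'] = 4+1 = 5 → {'q': 5, 't': 10, 'j': 8}
cfg['v'] = 4 → {'q': 5, 't': 10, 'j': 8, 'v': 4}

{'q': 5, 't': 10, 'j': 8, 'v': 4}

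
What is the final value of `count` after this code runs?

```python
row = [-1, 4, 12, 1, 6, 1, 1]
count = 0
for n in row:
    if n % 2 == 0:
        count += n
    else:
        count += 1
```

n=-1: not even, count = 0+1 = 1
n=4: even, count = 1+4 = 5
n=12: even, count = 5+12 = 17
n=1: not even, count = 17+1 = 18
n=6: even, count = 18+6 = 24
n=1: not even, count = 24+1 = 25
n=1: not even, count = 25+1 = 26

26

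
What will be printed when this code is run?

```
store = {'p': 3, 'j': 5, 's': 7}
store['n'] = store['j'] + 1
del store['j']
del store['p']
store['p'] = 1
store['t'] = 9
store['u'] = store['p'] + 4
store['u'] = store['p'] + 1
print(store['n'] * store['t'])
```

store['n'] = store['j']+1 = 6 → {'p': 3, 'j': 5, 's': 7, 'n': 6}
del 'j' → {'p': 3, 's': 7, 'n': 6}
del 'p' → {'s': 7, 'n': 6}
store['p'] = 1 → {'s': 7, 'n': 6, 'p': 1}
store['t'] = 9 → {'s': 7, 'n': 6, 'p': 1, 't': 9}
store['u'] = store['p']+4 = 5 → {'s': 7, 'n': 6, 'p': 1, 't': 9, 'u': 5}
store['u'] = store['p']+1 = 2 → {'s': 7, 'n': 6, 'p': 1, 't': 9, 'u': 2}
store['n']*store['t'] = 6*9 = 54

54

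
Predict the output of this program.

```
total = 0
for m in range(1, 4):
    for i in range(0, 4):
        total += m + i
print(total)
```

m=1,i=0: total = 0+1 = 1
m=1,i=1: total = 1+2 = 3
m=1,i=2: total = 3+3 = 6
m=1,i=3: total = 6+4 = 10
m=2,i=0: total = 10+2 = 12
m=2,i=1: total = 12+3 = 15
m=2,i=2: total = 15+4 = 19
m=2,i=3: total = 19+5 = 24
m=3,i=0: total = 24+3 = 27
m=3,i=1: total = 27+4 = 31
m=3,i=2: total = 31+5 = 36
m=3,i=3: total = 36+6 = 42

42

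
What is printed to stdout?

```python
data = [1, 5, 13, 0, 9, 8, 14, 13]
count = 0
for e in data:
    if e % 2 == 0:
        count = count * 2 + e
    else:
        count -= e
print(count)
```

e=1: not even, count = 0-1 = -1
e=5: not even, count = (-1)-5 = -6
e=13: not even, count = (-6)-13 = -19
e=0: even, count = (-19)*2+0 = -38
e=9: not even, count = (-38)-9 = -47
e=8: even, count = (-47)*2+8 = -86
e=14: even, count = (-86)*2+14 = -158
e=13: not even, count = (-158)-13 = -171

-171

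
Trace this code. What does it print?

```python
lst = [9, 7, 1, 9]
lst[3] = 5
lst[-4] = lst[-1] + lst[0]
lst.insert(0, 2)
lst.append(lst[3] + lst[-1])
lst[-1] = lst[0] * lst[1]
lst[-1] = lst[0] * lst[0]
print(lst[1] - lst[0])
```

lst[3] = 5 → [9, 7, 1, 5]
lst[-4] = lst[-1]+lst[0] = 5+9 = 14 → [14, 7, 1, 5]
insert 2 at 0 → [2, 14, 7, 1, 5]
append lst[3]+lst[-1] = 1+5 = 6 → [2, 14, 7, 1, 5, 6]
lst[-1] = lst[0]*lst[1] = 2*14 = 28 → [2, 14, 7, 1, 5, 28]
lst[-1] = lst[0]*lst[0] = 2*2 = 4 → [2, 14, 7, 1, 5, 4]
lst[1]-lst[0] = 14-2 = 12

12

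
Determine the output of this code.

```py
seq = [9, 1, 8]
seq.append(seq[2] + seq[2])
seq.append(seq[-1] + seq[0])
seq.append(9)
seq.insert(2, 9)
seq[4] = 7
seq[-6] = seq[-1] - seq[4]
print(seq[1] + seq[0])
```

append seq[2]+seq[2] = 8+8 = 16 → [9, 1, 8, 16]
append seq[-1]+seq[0] = 16+9 = 25 → [9, 1, 8, 16, 25]
append 9 → [9, 1, 8, 16, 25, 9]
insert 9 at 2 → [9, 1, 9, 8, 16, 25, 9]
seq[4] = 7 → [9, 1, 9, 8, 7, 25, 9]
seq[-6] = seq[-1]-seq[4] = 9-7 = 2 → [9, 2, 9, 8, 7, 25, 9]
seq[1]+seq[0] = 2+9 = 11

11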